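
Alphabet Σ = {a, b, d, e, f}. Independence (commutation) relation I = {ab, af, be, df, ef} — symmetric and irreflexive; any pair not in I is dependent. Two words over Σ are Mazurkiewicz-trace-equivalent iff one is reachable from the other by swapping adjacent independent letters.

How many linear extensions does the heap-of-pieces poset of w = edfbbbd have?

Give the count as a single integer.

3

piece 0:e — minimal
piece 1:d rests on {0:e}
piece 2:f — minimal
piece 3:b rests on {1:d, 2:f}
piece 4:b rests on {3:b}
piece 5:b rests on {4:b}
piece 6:d rests on {5:b}
minimal pieces: {0:e, 2:f}
ways to finish when only these pieces remain (= sum over removing one remaining piece with nothing left below it):
  1 left: {6}→1
  2 left: {5,6}→1
  3 left: {4,5,6}→1
  4 left: {3,4,5,6}→1
  5 left: {1,3,4,5,6}→1  {2,3,4,5,6}→1
  placing 0:e first → 2 extensions
  placing 2:f first → 1 extensions
total linear extensions = 3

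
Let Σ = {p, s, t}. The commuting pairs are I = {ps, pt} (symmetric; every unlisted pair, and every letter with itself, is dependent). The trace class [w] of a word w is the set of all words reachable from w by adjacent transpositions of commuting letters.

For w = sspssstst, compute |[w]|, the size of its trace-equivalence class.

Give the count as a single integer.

9

drop 0:s onto floor
drop 1:s onto {0:s}
drop 2:p onto floor
drop 3:s onto {1:s}
drop 4:s onto {3:s}
drop 5:s onto {4:s}
drop 6:t onto {5:s}
drop 7:s onto {6:t}
drop 8:t onto {7:s}
ground layer = {0:s, 2:p}
drop-orders for the pieces not yet dropped (sum over which currently-grounded one goes next):
  1 to go: {2} 1  {8} 1
  2 to go: {2,8} 2  {7,8} 1
  3 to go: {2,7,8} 3  {6,7,8} 1
  4 to go: {2,6,7,8} 4  {5,6,7,8} 1
  5 to go: {2,5,6,7,8} 5  {4,5,6,7,8} 1
  6 to go: {2,4,5,6,7,8} 6  {3,4,5,6,7,8} 1
  7 to go: {1,3,4,5,6,7,8} 1  {2,3,4,5,6,7,8} 7
  if 0:s drops first: 8 orders
  if 2:p drops first: 1 orders
heap linearizations: 9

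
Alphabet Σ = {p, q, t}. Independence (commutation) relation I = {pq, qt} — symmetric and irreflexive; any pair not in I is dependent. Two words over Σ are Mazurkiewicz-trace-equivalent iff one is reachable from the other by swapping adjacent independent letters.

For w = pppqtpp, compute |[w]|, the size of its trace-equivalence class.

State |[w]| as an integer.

7

drop 0:p onto floor
drop 1:p onto {0:p}
drop 2:p onto {1:p}
drop 3:q onto floor
drop 4:t onto {2:p}
drop 5:p onto {4:t}
drop 6:p onto {5:p}
ground layer = {0:p, 3:q}
drop-orders for the pieces not yet dropped (sum over which currently-grounded one goes next):
  1 to go: {3} 1  {6} 1
  2 to go: {3,6} 2  {5,6} 1
  3 to go: {3,5,6} 3  {4,5,6} 1
  4 to go: {2,4,5,6} 1  {3,4,5,6} 4
  5 to go: {1,2,4,5,6} 1  {2,3,4,5,6} 5
  if 0:p drops first: 6 orders
  if 3:q drops first: 1 orders
heap linearizations: 7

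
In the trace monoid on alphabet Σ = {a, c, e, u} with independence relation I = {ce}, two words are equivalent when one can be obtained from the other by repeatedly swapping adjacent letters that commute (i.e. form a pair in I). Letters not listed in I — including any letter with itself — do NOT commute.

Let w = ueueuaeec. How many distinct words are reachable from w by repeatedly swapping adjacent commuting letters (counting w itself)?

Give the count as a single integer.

3

piece 0:u — minimal
piece 1:e rests on {0:u}
piece 2:u rests on {1:e}
piece 3:e rests on {2:u}
piece 4:u rests on {3:e}
piece 5:a rests on {4:u}
piece 6:e rests on {5:a}
piece 7:e rests on {6:e}
piece 8:c rests on {5:a}
minimal pieces: {0:u}
ways to finish when only these pieces remain (= sum over removing one remaining piece with nothing left below it):
  1 left: {7}→1  {8}→1
  2 left: {6,7}→1  {7,8}→2
  3 left: {6,7,8}→3
  4 left: {5,6,7,8}→3
  5 left: {4,5,6,7,8}→3
  6 left: {3,4,5,6,7,8}→3
  7 left: {2,3,4,5,6,7,8}→3
  placing 0:u first → 3 extensions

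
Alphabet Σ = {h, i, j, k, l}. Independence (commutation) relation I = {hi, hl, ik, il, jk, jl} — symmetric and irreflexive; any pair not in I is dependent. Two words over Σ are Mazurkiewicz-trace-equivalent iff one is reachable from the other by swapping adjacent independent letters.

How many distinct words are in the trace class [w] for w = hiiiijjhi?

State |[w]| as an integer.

10

piece 0:h — minimal
piece 1:i — minimal
piece 2:i rests on {1:i}
piece 3:i rests on {2:i}
piece 4:i rests on {3:i}
piece 5:j rests on {0:h, 4:i}
piece 6:j rests on {5:j}
piece 7:h rests on {6:j}
piece 8:i rests on {6:j}
minimal pieces: {0:h, 1:i}
ways to finish when only these pieces remain (= sum over removing one remaining piece with nothing left below it):
  1 left: {7}→1  {8}→1
  2 left: {7,8}→2
  3 left: {6,7,8}→2
  4 left: {5,6,7,8}→2
  5 left: {0,5,6,7,8}→2  {4,5,6,7,8}→2
  6 left: {0,4,5,6,7,8}→4  {3,4,5,6,7,8}→2
  7 left: {0,3,4,5,6,7,8}→6  {2,3,4,5,6,7,8}→2
  placing 0:h first → 2 extensions
  placing 1:i first → 8 extensions
total linear extensions = 10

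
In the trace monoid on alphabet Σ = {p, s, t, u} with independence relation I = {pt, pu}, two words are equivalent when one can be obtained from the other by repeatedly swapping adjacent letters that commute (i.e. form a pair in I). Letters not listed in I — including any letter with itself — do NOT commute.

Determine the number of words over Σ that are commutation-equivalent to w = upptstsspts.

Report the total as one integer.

#0=u has no predecessor
#1=p has no predecessor
#2=p depends on [1:p]
#3=t depends on [0:u]
#4=s depends on [2:p, 3:t]
#5=t depends on [4:s]
#6=s depends on [5:t]
#7=s depends on [6:s]
#8=p depends on [7:s]
#9=t depends on [7:s]
#10=s depends on [8:p, 9:t]
sources: [0:u, 1:p]
N(rest) = Σ N(rest − s) over sources s of rest; N(one piece) = 1:
  size 1 → [10]=1
  size 2 → [8,10]=1  [9,10]=1
  size 3 → [8,9,10]=2
  size 4 → [7,8,9,10]=2
  size 5 → [6,7,8,9,10]=2
  size 6 → [5,6,7,8,9,10]=2
  size 7 → [4,5,6,7,8,9,10]=2
  size 8 → [2,4,5,6,7,8,9,10]=2  [3,4,5,6,7,8,9,10]=2
  size 9 → [0,3,4,5,6,7,8,9,10]=2  [1,2,4,5,6,7,8,9,10]=2  [2,3,4,5,6,7,8,9,10]=4
  first=0(u) contributes 6
  first=1(p) contributes 6
|[w]| = 12

12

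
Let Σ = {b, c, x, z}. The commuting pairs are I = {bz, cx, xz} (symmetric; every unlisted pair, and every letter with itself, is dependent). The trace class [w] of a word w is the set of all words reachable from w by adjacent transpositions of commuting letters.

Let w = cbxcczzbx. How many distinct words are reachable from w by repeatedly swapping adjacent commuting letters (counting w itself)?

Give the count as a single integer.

piece 0:c — minimal
piece 1:b rests on {0:c}
piece 2:x rests on {1:b}
piece 3:c rests on {1:b}
piece 4:c rests on {3:c}
piece 5:z rests on {4:c}
piece 6:z rests on {5:z}
piece 7:b rests on {2:x, 4:c}
piece 8:x rests on {7:b}
minimal pieces: {0:c}
ways to finish when only these pieces remain (= sum over removing one remaining piece with nothing left below it):
  1 left: {6}→1  {8}→1
  2 left: {5,6}→1  {6,8}→2  {7,8}→1
  3 left: {2,7,8}→1  {5,6,8}→3  {6,7,8}→3
  4 left: {2,6,7,8}→4  {5,6,7,8}→6
  5 left: {2,5,6,7,8}→10  {4,5,6,7,8}→6
  6 left: {2,4,5,6,7,8}→16  {3,4,5,6,7,8}→6
  7 left: {2,3,4,5,6,7,8}→22
  placing 0:c first → 22 extensions

22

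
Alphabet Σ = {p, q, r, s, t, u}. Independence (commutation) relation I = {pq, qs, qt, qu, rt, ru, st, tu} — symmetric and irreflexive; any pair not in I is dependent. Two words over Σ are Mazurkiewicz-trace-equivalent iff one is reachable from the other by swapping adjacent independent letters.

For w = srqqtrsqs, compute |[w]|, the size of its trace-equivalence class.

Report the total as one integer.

0(s) covers ∅
1(r) covers 0:s
2(q) covers 1:r
3(q) covers 2:q
4(t) covers ∅
5(r) covers 3:q
6(s) covers 5:r
7(q) covers 5:r
8(s) covers 6:s
floor of heap: 0:s, 4:t
completions by unplaced set U, small U first (add the entries for U minus each lowest piece of U):
  |U|=1: {4}:1  {7}:1  {8}:1
  |U|=2: {4,7}:2  {4,8}:2  {6,8}:1  {7,8}:2
  |U|=3: {4,6,8}:3  {4,7,8}:6  {6,7,8}:3
  |U|=4: {4,6,7,8}:12  {5,6,7,8}:3
  |U|=5: {3,5,6,7,8}:3  {4,5,6,7,8}:15
  |U|=6: {2,3,5,6,7,8}:3  {3,4,5,6,7,8}:18
  |U|=7: {1,2,3,5,6,7,8}:3  {2,3,4,5,6,7,8}:21
  start at 0(s): 24
  start at 4(t): 3
sum over floor = 27

27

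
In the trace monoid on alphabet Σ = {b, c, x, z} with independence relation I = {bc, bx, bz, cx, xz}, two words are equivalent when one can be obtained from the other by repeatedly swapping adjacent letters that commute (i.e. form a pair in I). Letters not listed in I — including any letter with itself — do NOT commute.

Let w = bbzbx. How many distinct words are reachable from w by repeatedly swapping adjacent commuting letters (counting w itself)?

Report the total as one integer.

#0=b has no predecessor
#1=b depends on [0:b]
#2=z has no predecessor
#3=b depends on [1:b]
#4=x has no predecessor
sources: [0:b, 2:z, 4:x]
N(rest) = Σ N(rest − s) over sources s of rest; N(one piece) = 1:
  size 1 → [2]=1  [3]=1  [4]=1
  size 2 → [1,3]=1  [2,3]=2  [2,4]=2  [3,4]=2
  size 3 → [0,1,3]=1  [1,2,3]=3  [1,3,4]=3  [2,3,4]=6
  first=0(b) contributes 12
  first=2(z) contributes 4
  first=4(x) contributes 4
|[w]| = 20

20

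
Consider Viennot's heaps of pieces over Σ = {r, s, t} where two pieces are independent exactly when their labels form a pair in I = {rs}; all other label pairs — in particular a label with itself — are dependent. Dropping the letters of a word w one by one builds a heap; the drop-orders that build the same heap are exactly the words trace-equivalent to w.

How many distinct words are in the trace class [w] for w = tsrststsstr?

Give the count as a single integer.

drop 0:t onto floor
drop 1:s onto {0:t}
drop 2:r onto {0:t}
drop 3:s onto {1:s}
drop 4:t onto {2:r, 3:s}
drop 5:s onto {4:t}
drop 6:t onto {5:s}
drop 7:s onto {6:t}
drop 8:s onto {7:s}
drop 9:t onto {8:s}
drop 10:r onto {9:t}
ground layer = {0:t}
drop-orders for the pieces not yet dropped (sum over which currently-grounded one goes next):
  1 to go: {10} 1
  2 to go: {9,10} 1
  3 to go: {8,9,10} 1
  4 to go: {7,8,9,10} 1
  5 to go: {6,7,8,9,10} 1
  6 to go: {5,6,7,8,9,10} 1
  7 to go: {4,5,6,7,8,9,10} 1
  8 to go: {2,4,5,6,7,8,9,10} 1  {3,4,5,6,7,8,9,10} 1
  9 to go: {1,3,4,5,6,7,8,9,10} 1  {2,3,4,5,6,7,8,9,10} 2
  if 0:t drops first: 3 orders

3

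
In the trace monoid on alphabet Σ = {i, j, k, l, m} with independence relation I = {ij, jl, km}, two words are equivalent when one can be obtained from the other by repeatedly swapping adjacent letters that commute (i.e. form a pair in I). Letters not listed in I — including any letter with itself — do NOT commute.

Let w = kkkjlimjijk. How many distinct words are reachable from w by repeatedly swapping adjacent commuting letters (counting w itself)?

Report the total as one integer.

9

piece 0:k — minimal
piece 1:k rests on {0:k}
piece 2:k rests on {1:k}
piece 3:j rests on {2:k}
piece 4:l rests on {2:k}
piece 5:i rests on {4:l}
piece 6:m rests on {3:j, 5:i}
piece 7:j rests on {6:m}
piece 8:i rests on {6:m}
piece 9:j rests on {7:j}
piece 10:k rests on {8:i, 9:j}
minimal pieces: {0:k}
ways to finish when only these pieces remain (= sum over removing one remaining piece with nothing left below it):
  1 left: {10}→1
  2 left: {8,10}→1  {9,10}→1
  3 left: {7,9,10}→1  {8,9,10}→2
  4 left: {7,8,9,10}→3
  5 left: {6,7,8,9,10}→3
  6 left: {3,6,7,8,9,10}→3  {5,6,7,8,9,10}→3
  7 left: {3,5,6,7,8,9,10}→6  {4,5,6,7,8,9,10}→3
  8 left: {3,4,5,6,7,8,9,10}→9
  9 left: {2,3,4,5,6,7,8,9,10}→9
  placing 0:k first → 9 extensions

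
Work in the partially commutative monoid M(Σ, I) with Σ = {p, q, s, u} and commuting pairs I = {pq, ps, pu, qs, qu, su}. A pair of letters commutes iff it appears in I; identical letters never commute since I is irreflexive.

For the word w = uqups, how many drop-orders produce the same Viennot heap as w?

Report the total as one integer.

60

piece 0:u — minimal
piece 1:q — minimal
piece 2:u rests on {0:u}
piece 3:p — minimal
piece 4:s — minimal
minimal pieces: {0:u, 1:q, 3:p, 4:s}
ways to finish when only these pieces remain (= sum over removing one remaining piece with nothing left below it):
  1 left: {1}→1  {2}→1  {3}→1  {4}→1
  2 left: {0,2}→1  {1,2}→2  {1,3}→2  {1,4}→2  {2,3}→2  {2,4}→2  {3,4}→2
  3 left: {0,1,2}→3  {0,2,3}→3  {0,2,4}→3  {1,2,3}→6  {1,2,4}→6  {1,3,4}→6  {2,3,4}→6
  placing 0:u first → 24 extensions
  placing 1:q first → 12 extensions
  placing 3:p first → 12 extensions
  placing 4:s first → 12 extensions
total linear extensions = 60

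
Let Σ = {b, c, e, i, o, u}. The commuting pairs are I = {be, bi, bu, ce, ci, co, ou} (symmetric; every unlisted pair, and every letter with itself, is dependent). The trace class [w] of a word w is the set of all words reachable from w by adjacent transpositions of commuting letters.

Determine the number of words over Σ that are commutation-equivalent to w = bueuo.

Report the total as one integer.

7

#0=b has no predecessor
#1=u has no predecessor
#2=e depends on [1:u]
#3=u depends on [2:e]
#4=o depends on [0:b, 2:e]
sources: [0:b, 1:u]
N(rest) = Σ N(rest − s) over sources s of rest; N(one piece) = 1:
  size 1 → [3]=1  [4]=1
  size 2 → [0,4]=1  [3,4]=2
  size 3 → [0,3,4]=3  [2,3,4]=2
  first=0(b) contributes 2
  first=1(u) contributes 5
|[w]| = 7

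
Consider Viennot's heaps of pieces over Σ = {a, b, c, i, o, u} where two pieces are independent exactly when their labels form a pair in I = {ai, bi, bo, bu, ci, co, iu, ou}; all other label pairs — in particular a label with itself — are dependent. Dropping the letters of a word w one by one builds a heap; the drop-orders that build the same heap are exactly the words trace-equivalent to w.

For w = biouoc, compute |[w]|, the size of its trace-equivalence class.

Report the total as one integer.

40

drop 0:b onto floor
drop 1:i onto floor
drop 2:o onto {1:i}
drop 3:u onto floor
drop 4:o onto {2:o}
drop 5:c onto {0:b, 3:u}
ground layer = {0:b, 1:i, 3:u}
drop-orders for the pieces not yet dropped (sum over which currently-grounded one goes next):
  1 to go: {4} 1  {5} 1
  2 to go: {0,5} 1  {2,4} 1  {3,5} 1  {4,5} 2
  3 to go: {0,3,5} 2  {0,4,5} 3  {1,2,4} 1  {2,4,5} 3  {3,4,5} 3
  4 to go: {0,2,4,5} 6  {0,3,4,5} 8  {1,2,4,5} 4  {2,3,4,5} 6
  if 0:b drops first: 10 orders
  if 1:i drops first: 20 orders
  if 3:u drops first: 10 orders
heap linearizations: 40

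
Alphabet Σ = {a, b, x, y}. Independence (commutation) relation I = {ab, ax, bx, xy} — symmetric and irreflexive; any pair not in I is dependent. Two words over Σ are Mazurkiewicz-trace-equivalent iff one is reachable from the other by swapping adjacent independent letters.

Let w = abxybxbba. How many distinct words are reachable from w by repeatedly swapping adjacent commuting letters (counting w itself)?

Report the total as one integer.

drop 0:a onto floor
drop 1:b onto floor
drop 2:x onto floor
drop 3:y onto {0:a, 1:b}
drop 4:b onto {3:y}
drop 5:x onto {2:x}
drop 6:b onto {4:b}
drop 7:b onto {6:b}
drop 8:a onto {3:y}
ground layer = {0:a, 1:b, 2:x}
drop-orders for the pieces not yet dropped (sum over which currently-grounded one goes next):
  1 to go: {5} 1  {7} 1  {8} 1
  2 to go: {2,5} 1  {5,7} 2  {5,8} 2  {6,7} 1  {7,8} 2
  3 to go: {2,5,7} 3  {2,5,8} 3  {4,6,7} 1  {5,6,7} 3  {5,7,8} 6  {6,7,8} 3
  4 to go: {2,5,6,7} 6  {2,5,7,8} 12  {4,5,6,7} 4  {4,6,7,8} 4  {5,6,7,8} 12
  5 to go: {2,4,5,6,7} 10  {2,5,6,7,8} 30  {3,4,6,7,8} 4  {4,5,6,7,8} 20
  6 to go: {0,3,4,6,7,8} 4  {1,3,4,6,7,8} 4  {2,4,5,6,7,8} 60  {3,4,5,6,7,8} 24
  7 to go: {0,1,3,4,6,7,8} 8  {0,3,4,5,6,7,8} 28  {1,3,4,5,6,7,8} 28  {2,3,4,5,6,7,8} 84
  if 0:a drops first: 112 orders
  if 1:b drops first: 112 orders
  if 2:x drops first: 64 orders
heap linearizations: 288

288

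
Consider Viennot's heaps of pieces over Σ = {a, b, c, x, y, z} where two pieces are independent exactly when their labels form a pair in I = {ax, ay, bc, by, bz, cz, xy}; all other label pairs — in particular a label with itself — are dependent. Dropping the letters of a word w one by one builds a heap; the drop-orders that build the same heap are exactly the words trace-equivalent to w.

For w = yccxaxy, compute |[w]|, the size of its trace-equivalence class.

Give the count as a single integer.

#0=y has no predecessor
#1=c depends on [0:y]
#2=c depends on [1:c]
#3=x depends on [2:c]
#4=a depends on [2:c]
#5=x depends on [3:x]
#6=y depends on [2:c]
sources: [0:y]
N(rest) = Σ N(rest − s) over sources s of rest; N(one piece) = 1:
  size 1 → [4]=1  [5]=1  [6]=1
  size 2 → [3,5]=1  [4,5]=2  [4,6]=2  [5,6]=2
  size 3 → [3,4,5]=3  [3,5,6]=3  [4,5,6]=6
  size 4 → [3,4,5,6]=12
  size 5 → [2,3,4,5,6]=12
  first=0(y) contributes 12

12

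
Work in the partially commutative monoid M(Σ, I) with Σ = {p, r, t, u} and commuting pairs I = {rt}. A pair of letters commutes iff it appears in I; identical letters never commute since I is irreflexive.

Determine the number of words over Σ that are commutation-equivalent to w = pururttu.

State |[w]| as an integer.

3

drop 0:p onto floor
drop 1:u onto {0:p}
drop 2:r onto {1:u}
drop 3:u onto {2:r}
drop 4:r onto {3:u}
drop 5:t onto {3:u}
drop 6:t onto {5:t}
drop 7:u onto {4:r, 6:t}
ground layer = {0:p}
drop-orders for the pieces not yet dropped (sum over which currently-grounded one goes next):
  1 to go: {7} 1
  2 to go: {4,7} 1  {6,7} 1
  3 to go: {4,6,7} 2  {5,6,7} 1
  4 to go: {4,5,6,7} 3
  5 to go: {3,4,5,6,7} 3
  6 to go: {2,3,4,5,6,7} 3
  if 0:p drops first: 3 orders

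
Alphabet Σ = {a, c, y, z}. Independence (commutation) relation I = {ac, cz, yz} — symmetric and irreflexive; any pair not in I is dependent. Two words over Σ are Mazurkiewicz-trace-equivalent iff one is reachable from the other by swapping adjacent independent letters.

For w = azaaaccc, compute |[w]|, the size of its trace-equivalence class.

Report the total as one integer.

piece 0:a — minimal
piece 1:z rests on {0:a}
piece 2:a rests on {1:z}
piece 3:a rests on {2:a}
piece 4:a rests on {3:a}
piece 5:c — minimal
piece 6:c rests on {5:c}
piece 7:c rests on {6:c}
minimal pieces: {0:a, 5:c}
ways to finish when only these pieces remain (= sum over removing one remaining piece with nothing left below it):
  1 left: {4}→1  {7}→1
  2 left: {3,4}→1  {4,7}→2  {6,7}→1
  3 left: {2,3,4}→1  {3,4,7}→3  {4,6,7}→3  {5,6,7}→1
  4 left: {1,2,3,4}→1  {2,3,4,7}→4  {3,4,6,7}→6  {4,5,6,7}→4
  5 left: {0,1,2,3,4}→1  {1,2,3,4,7}→5  {2,3,4,6,7}→10  {3,4,5,6,7}→10
  6 left: {0,1,2,3,4,7}→6  {1,2,3,4,6,7}→15  {2,3,4,5,6,7}→20
  placing 0:a first → 35 extensions
  placing 5:c first → 21 extensions
total linear extensions = 56

56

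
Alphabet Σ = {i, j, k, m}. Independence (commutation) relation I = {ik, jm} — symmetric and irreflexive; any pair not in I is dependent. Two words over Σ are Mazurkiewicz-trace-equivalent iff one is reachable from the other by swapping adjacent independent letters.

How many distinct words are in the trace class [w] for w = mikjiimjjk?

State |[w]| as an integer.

piece 0:m — minimal
piece 1:i rests on {0:m}
piece 2:k rests on {0:m}
piece 3:j rests on {1:i, 2:k}
piece 4:i rests on {3:j}
piece 5:i rests on {4:i}
piece 6:m rests on {5:i}
piece 7:j rests on {5:i}
piece 8:j rests on {7:j}
piece 9:k rests on {6:m, 8:j}
minimal pieces: {0:m}
ways to finish when only these pieces remain (= sum over removing one remaining piece with nothing left below it):
  1 left: {9}→1
  2 left: {6,9}→1  {8,9}→1
  3 left: {6,8,9}→2  {7,8,9}→1
  4 left: {6,7,8,9}→3
  5 left: {5,6,7,8,9}→3
  6 left: {4,5,6,7,8,9}→3
  7 left: {3,4,5,6,7,8,9}→3
  8 left: {1,3,4,5,6,7,8,9}→3  {2,3,4,5,6,7,8,9}→3
  placing 0:m first → 6 extensions

6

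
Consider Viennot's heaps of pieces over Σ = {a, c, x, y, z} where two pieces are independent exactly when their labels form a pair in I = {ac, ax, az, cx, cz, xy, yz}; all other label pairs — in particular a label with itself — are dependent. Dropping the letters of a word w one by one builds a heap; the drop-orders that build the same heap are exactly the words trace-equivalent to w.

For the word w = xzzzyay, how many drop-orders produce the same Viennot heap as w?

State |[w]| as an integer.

#0=x has no predecessor
#1=z depends on [0:x]
#2=z depends on [1:z]
#3=z depends on [2:z]
#4=y has no predecessor
#5=a depends on [4:y]
#6=y depends on [5:a]
sources: [0:x, 4:y]
N(rest) = Σ N(rest − s) over sources s of rest; N(one piece) = 1:
  size 1 → [3]=1  [6]=1
  size 2 → [2,3]=1  [3,6]=2  [5,6]=1
  size 3 → [1,2,3]=1  [2,3,6]=3  [3,5,6]=3  [4,5,6]=1
  size 4 → [0,1,2,3]=1  [1,2,3,6]=4  [2,3,5,6]=6  [3,4,5,6]=4
  size 5 → [0,1,2,3,6]=5  [1,2,3,5,6]=10  [2,3,4,5,6]=10
  first=0(x) contributes 20
  first=4(y) contributes 15
|[w]| = 35

35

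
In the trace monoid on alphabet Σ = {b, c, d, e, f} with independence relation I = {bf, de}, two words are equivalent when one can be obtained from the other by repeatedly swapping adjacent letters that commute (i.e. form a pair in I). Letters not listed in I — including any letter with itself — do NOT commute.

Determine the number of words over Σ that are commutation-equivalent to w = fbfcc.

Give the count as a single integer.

#0=f has no predecessor
#1=b has no predecessor
#2=f depends on [0:f]
#3=c depends on [1:b, 2:f]
#4=c depends on [3:c]
sources: [0:f, 1:b]
N(rest) = Σ N(rest − s) over sources s of rest; N(one piece) = 1:
  size 1 → [4]=1
  size 2 → [3,4]=1
  size 3 → [1,3,4]=1  [2,3,4]=1
  first=0(f) contributes 2
  first=1(b) contributes 1
|[w]| = 3

3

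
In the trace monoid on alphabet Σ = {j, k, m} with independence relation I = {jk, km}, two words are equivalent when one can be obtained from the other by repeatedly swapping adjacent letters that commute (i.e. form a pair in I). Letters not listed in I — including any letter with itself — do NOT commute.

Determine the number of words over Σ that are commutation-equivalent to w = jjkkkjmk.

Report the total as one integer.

drop 0:j onto floor
drop 1:j onto {0:j}
drop 2:k onto floor
drop 3:k onto {2:k}
drop 4:k onto {3:k}
drop 5:j onto {1:j}
drop 6:m onto {5:j}
drop 7:k onto {4:k}
ground layer = {0:j, 2:k}
drop-orders for the pieces not yet dropped (sum over which currently-grounded one goes next):
  1 to go: {6} 1  {7} 1
  2 to go: {4,7} 1  {5,6} 1  {6,7} 2
  3 to go: {1,5,6} 1  {3,4,7} 1  {4,6,7} 3  {5,6,7} 3
  4 to go: {0,1,5,6} 1  {1,5,6,7} 4  {2,3,4,7} 1  {3,4,6,7} 4  {4,5,6,7} 6
  5 to go: {0,1,5,6,7} 5  {1,4,5,6,7} 10  {2,3,4,6,7} 5  {3,4,5,6,7} 10
  6 to go: {0,1,4,5,6,7} 15  {1,3,4,5,6,7} 20  {2,3,4,5,6,7} 15
  if 0:j drops first: 35 orders
  if 2:k drops first: 35 orders
heap linearizations: 70

70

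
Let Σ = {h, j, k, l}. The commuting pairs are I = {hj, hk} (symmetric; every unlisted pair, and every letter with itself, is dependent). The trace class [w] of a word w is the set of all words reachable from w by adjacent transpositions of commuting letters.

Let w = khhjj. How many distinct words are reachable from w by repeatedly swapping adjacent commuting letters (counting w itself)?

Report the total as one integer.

10

#0=k has no predecessor
#1=h has no predecessor
#2=h depends on [1:h]
#3=j depends on [0:k]
#4=j depends on [3:j]
sources: [0:k, 1:h]
N(rest) = Σ N(rest − s) over sources s of rest; N(one piece) = 1:
  size 1 → [2]=1  [4]=1
  size 2 → [1,2]=1  [2,4]=2  [3,4]=1
  size 3 → [0,3,4]=1  [1,2,4]=3  [2,3,4]=3
  first=0(k) contributes 6
  first=1(h) contributes 4
|[w]| = 10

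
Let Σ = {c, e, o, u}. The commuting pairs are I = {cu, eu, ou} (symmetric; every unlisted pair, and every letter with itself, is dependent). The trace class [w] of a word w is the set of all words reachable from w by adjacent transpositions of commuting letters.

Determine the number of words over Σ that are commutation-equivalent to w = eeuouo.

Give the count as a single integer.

#0=e has no predecessor
#1=e depends on [0:e]
#2=u has no predecessor
#3=o depends on [1:e]
#4=u depends on [2:u]
#5=o depends on [3:o]
sources: [0:e, 2:u]
N(rest) = Σ N(rest − s) over sources s of rest; N(one piece) = 1:
  size 1 → [4]=1  [5]=1
  size 2 → [2,4]=1  [3,5]=1  [4,5]=2
  size 3 → [1,3,5]=1  [2,4,5]=3  [3,4,5]=3
  size 4 → [0,1,3,5]=1  [1,3,4,5]=4  [2,3,4,5]=6
  first=0(e) contributes 10
  first=2(u) contributes 5
|[w]| = 15

15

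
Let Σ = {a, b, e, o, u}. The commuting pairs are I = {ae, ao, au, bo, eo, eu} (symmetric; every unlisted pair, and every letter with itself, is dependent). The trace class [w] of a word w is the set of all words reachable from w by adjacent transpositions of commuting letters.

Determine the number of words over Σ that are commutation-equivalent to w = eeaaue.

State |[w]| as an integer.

0(e) covers ∅
1(e) covers 0:e
2(a) covers ∅
3(a) covers 2:a
4(u) covers ∅
5(e) covers 1:e
floor of heap: 0:e, 2:a, 4:u
completions by unplaced set U, small U first (add the entries for U minus each lowest piece of U):
  |U|=1: {3}:1  {4}:1  {5}:1
  |U|=2: {1,5}:1  {2,3}:1  {3,4}:2  {3,5}:2  {4,5}:2
  |U|=3: {0,1,5}:1  {1,3,5}:3  {1,4,5}:3  {2,3,4}:3  {2,3,5}:3  {3,4,5}:6
  |U|=4: {0,1,3,5}:4  {0,1,4,5}:4  {1,2,3,5}:6  {1,3,4,5}:12  {2,3,4,5}:12
  start at 0(e): 30
  start at 2(a): 20
  start at 4(u): 10
sum over floor = 60

60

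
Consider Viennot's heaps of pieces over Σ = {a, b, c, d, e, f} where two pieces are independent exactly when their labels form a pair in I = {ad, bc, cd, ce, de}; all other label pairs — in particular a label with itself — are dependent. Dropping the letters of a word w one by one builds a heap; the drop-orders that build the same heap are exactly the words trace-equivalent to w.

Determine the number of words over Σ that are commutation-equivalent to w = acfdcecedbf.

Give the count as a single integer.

piece 0:a — minimal
piece 1:c rests on {0:a}
piece 2:f rests on {1:c}
piece 3:d rests on {2:f}
piece 4:c rests on {2:f}
piece 5:e rests on {2:f}
piece 6:c rests on {4:c}
piece 7:e rests on {5:e}
piece 8:d rests on {3:d}
piece 9:b rests on {7:e, 8:d}
piece 10:f rests on {6:c, 9:b}
minimal pieces: {0:a}
ways to finish when only these pieces remain (= sum over removing one remaining piece with nothing left below it):
  1 left: {10}→1
  2 left: {6,10}→1  {9,10}→1
  3 left: {4,6,10}→1  {6,9,10}→2  {7,9,10}→1  {8,9,10}→1
  4 left: {3,8,9,10}→1  {4,6,9,10}→3  {5,7,9,10}→1  {6,7,9,10}→3  {6,8,9,10}→3  {7,8,9,10}→2
  5 left: {3,6,8,9,10}→4  {3,7,8,9,10}→3  {4,6,7,9,10}→6  {4,6,8,9,10}→6  {5,6,7,9,10}→4  {5,7,8,9,10}→3  {6,7,8,9,10}→8
  6 left: {3,4,6,8,9,10}→10  {3,5,7,8,9,10}→6  {3,6,7,8,9,10}→15  {4,5,6,7,9,10}→10  {4,6,7,8,9,10}→20  {5,6,7,8,9,10}→15
  7 left: {3,4,6,7,8,9,10}→45  {3,5,6,7,8,9,10}→36  {4,5,6,7,8,9,10}→45
  8 left: {3,4,5,6,7,8,9,10}→126
  9 left: {2,3,4,5,6,7,8,9,10}→126
  placing 0:a first → 126 extensions

126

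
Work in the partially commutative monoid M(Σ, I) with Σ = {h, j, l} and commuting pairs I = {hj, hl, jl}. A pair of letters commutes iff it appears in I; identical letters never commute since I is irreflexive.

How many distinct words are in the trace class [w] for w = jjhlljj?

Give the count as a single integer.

0(j) covers ∅
1(j) covers 0:j
2(h) covers ∅
3(l) covers ∅
4(l) covers 3:l
5(j) covers 1:j
6(j) covers 5:j
floor of heap: 0:j, 2:h, 3:l
completions by unplaced set U, small U first (add the entries for U minus each lowest piece of U):
  |U|=1: {2}:1  {4}:1  {6}:1
  |U|=2: {2,4}:2  {2,6}:2  {3,4}:1  {4,6}:2  {5,6}:1
  |U|=3: {1,5,6}:1  {2,3,4}:3  {2,4,6}:6  {2,5,6}:3  {3,4,6}:3  {4,5,6}:3
  |U|=4: {0,1,5,6}:1  {1,2,5,6}:4  {1,4,5,6}:4  {2,3,4,6}:12  {2,4,5,6}:12  {3,4,5,6}:6
  |U|=5: {0,1,2,5,6}:5  {0,1,4,5,6}:5  {1,2,4,5,6}:20  {1,3,4,5,6}:10  {2,3,4,5,6}:30
  start at 0(j): 60
  start at 2(h): 15
  start at 3(l): 30
sum over floor = 105

105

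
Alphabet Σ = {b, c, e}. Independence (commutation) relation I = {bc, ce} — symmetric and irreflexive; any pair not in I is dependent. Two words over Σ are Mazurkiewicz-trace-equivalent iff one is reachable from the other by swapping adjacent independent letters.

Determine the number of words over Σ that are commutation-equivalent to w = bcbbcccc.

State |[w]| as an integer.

0(b) covers ∅
1(c) covers ∅
2(b) covers 0:b
3(b) covers 2:b
4(c) covers 1:c
5(c) covers 4:c
6(c) covers 5:c
7(c) covers 6:c
floor of heap: 0:b, 1:c
completions by unplaced set U, small U first (add the entries for U minus each lowest piece of U):
  |U|=1: {3}:1  {7}:1
  |U|=2: {2,3}:1  {3,7}:2  {6,7}:1
  |U|=3: {0,2,3}:1  {2,3,7}:3  {3,6,7}:3  {5,6,7}:1
  |U|=4: {0,2,3,7}:4  {2,3,6,7}:6  {3,5,6,7}:4  {4,5,6,7}:1
  |U|=5: {0,2,3,6,7}:10  {1,4,5,6,7}:1  {2,3,5,6,7}:10  {3,4,5,6,7}:5
  |U|=6: {0,2,3,5,6,7}:20  {1,3,4,5,6,7}:6  {2,3,4,5,6,7}:15
  start at 0(b): 21
  start at 1(c): 35
sum over floor = 56

56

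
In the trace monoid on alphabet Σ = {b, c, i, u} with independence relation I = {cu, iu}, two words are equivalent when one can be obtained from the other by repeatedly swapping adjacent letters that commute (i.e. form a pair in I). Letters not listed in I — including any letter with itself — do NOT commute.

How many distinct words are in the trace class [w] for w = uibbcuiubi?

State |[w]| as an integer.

12

#0=u has no predecessor
#1=i has no predecessor
#2=b depends on [0:u, 1:i]
#3=b depends on [2:b]
#4=c depends on [3:b]
#5=u depends on [3:b]
#6=i depends on [4:c]
#7=u depends on [5:u]
#8=b depends on [6:i, 7:u]
#9=i depends on [8:b]
sources: [0:u, 1:i]
N(rest) = Σ N(rest − s) over sources s of rest; N(one piece) = 1:
  size 1 → [9]=1
  size 2 → [8,9]=1
  size 3 → [6,8,9]=1  [7,8,9]=1
  size 4 → [4,6,8,9]=1  [5,7,8,9]=1  [6,7,8,9]=2
  size 5 → [4,6,7,8,9]=3  [5,6,7,8,9]=3
  size 6 → [4,5,6,7,8,9]=6
  size 7 → [3,4,5,6,7,8,9]=6
  size 8 → [2,3,4,5,6,7,8,9]=6
  first=0(u) contributes 6
  first=1(i) contributes 6
|[w]| = 12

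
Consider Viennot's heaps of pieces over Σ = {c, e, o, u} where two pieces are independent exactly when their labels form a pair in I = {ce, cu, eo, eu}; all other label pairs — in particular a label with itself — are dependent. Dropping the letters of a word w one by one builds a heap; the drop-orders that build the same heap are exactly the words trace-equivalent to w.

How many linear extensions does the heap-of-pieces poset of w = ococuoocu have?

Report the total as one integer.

4

0(o) covers ∅
1(c) covers 0:o
2(o) covers 1:c
3(c) covers 2:o
4(u) covers 2:o
5(o) covers 3:c, 4:u
6(o) covers 5:o
7(c) covers 6:o
8(u) covers 6:o
floor of heap: 0:o
completions by unplaced set U, small U first (add the entries for U minus each lowest piece of U):
  |U|=1: {7}:1  {8}:1
  |U|=2: {7,8}:2
  |U|=3: {6,7,8}:2
  |U|=4: {5,6,7,8}:2
  |U|=5: {3,5,6,7,8}:2  {4,5,6,7,8}:2
  |U|=6: {3,4,5,6,7,8}:4
  |U|=7: {2,3,4,5,6,7,8}:4
  start at 0(o): 4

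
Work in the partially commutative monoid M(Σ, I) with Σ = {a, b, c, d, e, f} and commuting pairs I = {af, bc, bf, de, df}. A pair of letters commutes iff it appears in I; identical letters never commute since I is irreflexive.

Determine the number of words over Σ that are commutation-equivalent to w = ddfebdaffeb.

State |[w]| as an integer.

0(d) covers ∅
1(d) covers 0:d
2(f) covers ∅
3(e) covers 2:f
4(b) covers 1:d, 3:e
5(d) covers 4:b
6(a) covers 5:d
7(f) covers 3:e
8(f) covers 7:f
9(e) covers 6:a, 8:f
10(b) covers 9:e
floor of heap: 0:d, 2:f
completions by unplaced set U, small U first (add the entries for U minus each lowest piece of U):
  |U|=1: {10}:1
  |U|=2: {9,10}:1
  |U|=3: {6,9,10}:1  {8,9,10}:1
  |U|=4: {5,6,9,10}:1  {6,8,9,10}:2  {7,8,9,10}:1
  |U|=5: {4,5,6,9,10}:1  {5,6,8,9,10}:3  {6,7,8,9,10}:3
  |U|=6: {1,4,5,6,9,10}:1  {4,5,6,8,9,10}:4  {5,6,7,8,9,10}:6
  |U|=7: {0,1,4,5,6,9,10}:1  {1,4,5,6,8,9,10}:5  {4,5,6,7,8,9,10}:10
  |U|=8: {0,1,4,5,6,8,9,10}:6  {1,4,5,6,7,8,9,10}:15  {3,4,5,6,7,8,9,10}:10
  |U|=9: {0,1,4,5,6,7,8,9,10}:21  {1,3,4,5,6,7,8,9,10}:25  {2,3,4,5,6,7,8,9,10}:10
  start at 0(d): 35
  start at 2(f): 46
sum over floor = 81

81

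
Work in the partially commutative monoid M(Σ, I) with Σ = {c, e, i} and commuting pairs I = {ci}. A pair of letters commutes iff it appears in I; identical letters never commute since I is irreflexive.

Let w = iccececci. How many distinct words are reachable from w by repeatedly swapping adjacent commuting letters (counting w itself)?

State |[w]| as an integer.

9

#0=i has no predecessor
#1=c has no predecessor
#2=c depends on [1:c]
#3=e depends on [0:i, 2:c]
#4=c depends on [3:e]
#5=e depends on [4:c]
#6=c depends on [5:e]
#7=c depends on [6:c]
#8=i depends on [5:e]
sources: [0:i, 1:c]
N(rest) = Σ N(rest − s) over sources s of rest; N(one piece) = 1:
  size 1 → [7]=1  [8]=1
  size 2 → [6,7]=1  [7,8]=2
  size 3 → [6,7,8]=3
  size 4 → [5,6,7,8]=3
  size 5 → [4,5,6,7,8]=3
  size 6 → [3,4,5,6,7,8]=3
  size 7 → [0,3,4,5,6,7,8]=3  [2,3,4,5,6,7,8]=3
  first=0(i) contributes 3
  first=1(c) contributes 6
|[w]| = 9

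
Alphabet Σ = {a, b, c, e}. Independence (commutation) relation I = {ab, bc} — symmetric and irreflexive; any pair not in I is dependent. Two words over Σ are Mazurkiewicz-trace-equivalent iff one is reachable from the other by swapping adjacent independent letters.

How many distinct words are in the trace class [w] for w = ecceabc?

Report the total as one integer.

3

#0=e has no predecessor
#1=c depends on [0:e]
#2=c depends on [1:c]
#3=e depends on [2:c]
#4=a depends on [3:e]
#5=b depends on [3:e]
#6=c depends on [4:a]
sources: [0:e]
N(rest) = Σ N(rest − s) over sources s of rest; N(one piece) = 1:
  size 1 → [5]=1  [6]=1
  size 2 → [4,6]=1  [5,6]=2
  size 3 → [4,5,6]=3
  size 4 → [3,4,5,6]=3
  size 5 → [2,3,4,5,6]=3
  first=0(e) contributes 3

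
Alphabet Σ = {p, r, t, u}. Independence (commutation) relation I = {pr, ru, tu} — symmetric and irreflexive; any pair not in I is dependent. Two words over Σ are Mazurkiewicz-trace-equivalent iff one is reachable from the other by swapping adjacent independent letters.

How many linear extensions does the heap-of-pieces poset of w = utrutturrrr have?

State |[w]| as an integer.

piece 0:u — minimal
piece 1:t — minimal
piece 2:r rests on {1:t}
piece 3:u rests on {0:u}
piece 4:t rests on {2:r}
piece 5:t rests on {4:t}
piece 6:u rests on {3:u}
piece 7:r rests on {5:t}
piece 8:r rests on {7:r}
piece 9:r rests on {8:r}
piece 10:r rests on {9:r}
minimal pieces: {0:u, 1:t}
ways to finish when only these pieces remain (= sum over removing one remaining piece with nothing left below it):
  1 left: {6}→1  {10}→1
  2 left: {3,6}→1  {6,10}→2  {9,10}→1
  3 left: {0,3,6}→1  {3,6,10}→3  {6,9,10}→3  {8,9,10}→1
  4 left: {0,3,6,10}→4  {3,6,9,10}→6  {6,8,9,10}→4  {7,8,9,10}→1
  5 left: {0,3,6,9,10}→10  {3,6,8,9,10}→10  {5,7,8,9,10}→1  {6,7,8,9,10}→5
  6 left: {0,3,6,8,9,10}→20  {3,6,7,8,9,10}→15  {4,5,7,8,9,10}→1  {5,6,7,8,9,10}→6
  7 left: {0,3,6,7,8,9,10}→35  {2,4,5,7,8,9,10}→1  {3,5,6,7,8,9,10}→21  {4,5,6,7,8,9,10}→7
  8 left: {0,3,5,6,7,8,9,10}→56  {1,2,4,5,7,8,9,10}→1  {2,4,5,6,7,8,9,10}→8  {3,4,5,6,7,8,9,10}→28
  9 left: {0,3,4,5,6,7,8,9,10}→84  {1,2,4,5,6,7,8,9,10}→9  {2,3,4,5,6,7,8,9,10}→36
  placing 0:u first → 45 extensions
  placing 1:t first → 120 extensions
total linear extensions = 165

165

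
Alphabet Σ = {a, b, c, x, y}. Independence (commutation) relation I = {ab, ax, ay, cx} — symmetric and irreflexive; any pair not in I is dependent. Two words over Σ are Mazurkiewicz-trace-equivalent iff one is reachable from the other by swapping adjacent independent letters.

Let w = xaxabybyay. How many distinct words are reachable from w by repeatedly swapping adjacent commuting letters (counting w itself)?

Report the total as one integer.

120

drop 0:x onto floor
drop 1:a onto floor
drop 2:x onto {0:x}
drop 3:a onto {1:a}
drop 4:b onto {2:x}
drop 5:y onto {4:b}
drop 6:b onto {5:y}
drop 7:y onto {6:b}
drop 8:a onto {3:a}
drop 9:y onto {7:y}
ground layer = {0:x, 1:a}
drop-orders for the pieces not yet dropped (sum over which currently-grounded one goes next):
  1 to go: {8} 1  {9} 1
  2 to go: {3,8} 1  {7,9} 1  {8,9} 2
  3 to go: {1,3,8} 1  {3,8,9} 3  {6,7,9} 1  {7,8,9} 3
  4 to go: {1,3,8,9} 4  {3,7,8,9} 6  {5,6,7,9} 1  {6,7,8,9} 4
  5 to go: {1,3,7,8,9} 10  {3,6,7,8,9} 10  {4,5,6,7,9} 1  {5,6,7,8,9} 5
  6 to go: {1,3,6,7,8,9} 20  {2,4,5,6,7,9} 1  {3,5,6,7,8,9} 15  {4,5,6,7,8,9} 6
  7 to go: {0,2,4,5,6,7,9} 1  {1,3,5,6,7,8,9} 35  {2,4,5,6,7,8,9} 7  {3,4,5,6,7,8,9} 21
  8 to go: {0,2,4,5,6,7,8,9} 8  {1,3,4,5,6,7,8,9} 56  {2,3,4,5,6,7,8,9} 28
  if 0:x drops first: 84 orders
  if 1:a drops first: 36 orders
heap linearizations: 120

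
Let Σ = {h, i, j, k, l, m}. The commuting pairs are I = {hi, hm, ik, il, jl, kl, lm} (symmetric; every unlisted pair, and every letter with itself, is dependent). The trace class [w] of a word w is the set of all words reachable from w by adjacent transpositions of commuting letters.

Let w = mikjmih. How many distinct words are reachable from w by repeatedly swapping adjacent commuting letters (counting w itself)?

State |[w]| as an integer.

6

#0=m has no predecessor
#1=i depends on [0:m]
#2=k depends on [0:m]
#3=j depends on [1:i, 2:k]
#4=m depends on [3:j]
#5=i depends on [4:m]
#6=h depends on [3:j]
sources: [0:m]
N(rest) = Σ N(rest − s) over sources s of rest; N(one piece) = 1:
  size 1 → [5]=1  [6]=1
  size 2 → [4,5]=1  [5,6]=2
  size 3 → [4,5,6]=3
  size 4 → [3,4,5,6]=3
  size 5 → [1,3,4,5,6]=3  [2,3,4,5,6]=3
  first=0(m) contributes 6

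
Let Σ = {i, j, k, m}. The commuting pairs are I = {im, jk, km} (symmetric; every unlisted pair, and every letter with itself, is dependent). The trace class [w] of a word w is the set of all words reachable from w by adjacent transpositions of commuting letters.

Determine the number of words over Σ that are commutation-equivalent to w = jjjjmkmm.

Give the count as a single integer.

8

0(j) covers ∅
1(j) covers 0:j
2(j) covers 1:j
3(j) covers 2:j
4(m) covers 3:j
5(k) covers ∅
6(m) covers 4:m
7(m) covers 6:m
floor of heap: 0:j, 5:k
completions by unplaced set U, small U first (add the entries for U minus each lowest piece of U):
  |U|=1: {5}:1  {7}:1
  |U|=2: {5,7}:2  {6,7}:1
  |U|=3: {4,6,7}:1  {5,6,7}:3
  |U|=4: {3,4,6,7}:1  {4,5,6,7}:4
  |U|=5: {2,3,4,6,7}:1  {3,4,5,6,7}:5
  |U|=6: {1,2,3,4,6,7}:1  {2,3,4,5,6,7}:6
  start at 0(j): 7
  start at 5(k): 1
sum over floor = 8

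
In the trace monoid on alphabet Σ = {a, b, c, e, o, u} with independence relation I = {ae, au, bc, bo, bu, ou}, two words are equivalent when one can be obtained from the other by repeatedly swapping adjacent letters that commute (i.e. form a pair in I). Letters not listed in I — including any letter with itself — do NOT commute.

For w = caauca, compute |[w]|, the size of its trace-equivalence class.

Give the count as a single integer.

0(c) covers ∅
1(a) covers 0:c
2(a) covers 1:a
3(u) covers 0:c
4(c) covers 2:a, 3:u
5(a) covers 4:c
floor of heap: 0:c
completions by unplaced set U, small U first (add the entries for U minus each lowest piece of U):
  |U|=1: {5}:1
  |U|=2: {4,5}:1
  |U|=3: {2,4,5}:1  {3,4,5}:1
  |U|=4: {1,2,4,5}:1  {2,3,4,5}:2
  start at 0(c): 3

3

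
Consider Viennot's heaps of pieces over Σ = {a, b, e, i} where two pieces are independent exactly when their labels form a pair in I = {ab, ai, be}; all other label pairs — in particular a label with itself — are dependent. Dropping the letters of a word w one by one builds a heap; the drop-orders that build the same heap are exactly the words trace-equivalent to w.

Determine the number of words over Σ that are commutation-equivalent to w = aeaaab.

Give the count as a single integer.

6

piece 0:a — minimal
piece 1:e rests on {0:a}
piece 2:a rests on {1:e}
piece 3:a rests on {2:a}
piece 4:a rests on {3:a}
piece 5:b — minimal
minimal pieces: {0:a, 5:b}
ways to finish when only these pieces remain (= sum over removing one remaining piece with nothing left below it):
  1 left: {4}→1  {5}→1
  2 left: {3,4}→1  {4,5}→2
  3 left: {2,3,4}→1  {3,4,5}→3
  4 left: {1,2,3,4}→1  {2,3,4,5}→4
  placing 0:a first → 5 extensions
  placing 5:b first → 1 extensions
total linear extensions = 6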